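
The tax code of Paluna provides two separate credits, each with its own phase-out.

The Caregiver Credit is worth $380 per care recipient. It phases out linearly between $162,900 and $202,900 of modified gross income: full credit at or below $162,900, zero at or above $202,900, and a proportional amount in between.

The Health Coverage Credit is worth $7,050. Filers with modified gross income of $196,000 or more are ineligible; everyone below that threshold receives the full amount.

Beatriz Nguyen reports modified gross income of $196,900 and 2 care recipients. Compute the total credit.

Caregiver Credit: base = 2 × $380 = $760. $196,900 is $34,000 into a $40,000 phase-out range, leaving 6,000/40,000 of the credit: $760 × 6,000/40,000 = $114.
Health Coverage Credit: $196,900 meets or exceeds the $196,000 cutoff, so the credit is $0.
Total: $114 + $0 = $114.

$114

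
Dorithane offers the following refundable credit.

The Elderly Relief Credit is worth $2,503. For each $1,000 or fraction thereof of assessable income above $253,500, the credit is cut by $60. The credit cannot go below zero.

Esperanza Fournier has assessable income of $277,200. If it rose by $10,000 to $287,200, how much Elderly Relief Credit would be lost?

$600

At $277,200 — income exceeds $253,500 by $23,700, which is 24 full-or-partial $1,000 increments; reduction = 24 × $60 = $1,440, leaving $1,063.
At $287,200 — income exceeds $253,500 by $33,700, which is 34 full-or-partial $1,000 increments; reduction = 34 × $60 = $2,040, leaving $463.
Lost: $1,063 − $463 = $600.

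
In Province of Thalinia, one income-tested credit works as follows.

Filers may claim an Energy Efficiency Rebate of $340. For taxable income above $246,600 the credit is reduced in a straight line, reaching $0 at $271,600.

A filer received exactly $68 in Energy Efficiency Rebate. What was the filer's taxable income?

$266,600

$68 is 68/340 of the full $340, so 272/340 of the $25,000 range has been used: income = $246,600 + $25,000 × 272/340 = $266,600.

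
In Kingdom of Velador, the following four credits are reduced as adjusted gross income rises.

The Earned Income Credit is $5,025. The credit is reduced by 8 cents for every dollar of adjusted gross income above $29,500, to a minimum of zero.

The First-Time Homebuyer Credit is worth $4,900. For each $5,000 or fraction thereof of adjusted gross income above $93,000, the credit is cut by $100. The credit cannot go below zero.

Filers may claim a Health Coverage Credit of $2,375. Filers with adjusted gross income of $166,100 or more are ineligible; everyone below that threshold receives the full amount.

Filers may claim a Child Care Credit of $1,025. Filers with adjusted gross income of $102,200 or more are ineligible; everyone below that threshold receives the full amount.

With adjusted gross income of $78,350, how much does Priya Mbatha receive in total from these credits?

Earned Income Credit: 8% of the $48,850 excess over $29,500 is $3,908; credit = $5,025 − $3,908 = $1,117.
First-Time Homebuyer Credit: $78,350 is at or below the $93,000 threshold, so the full $4,900 applies.
Health Coverage Credit: $78,350 is below the $166,100 cutoff, so the full $2,375 applies.
Child Care Credit: $78,350 is below the $102,200 cutoff, so the full $1,025 applies.
Total: $1,117 + $4,900 + $2,375 + $1,025 = $9,417.

$9,417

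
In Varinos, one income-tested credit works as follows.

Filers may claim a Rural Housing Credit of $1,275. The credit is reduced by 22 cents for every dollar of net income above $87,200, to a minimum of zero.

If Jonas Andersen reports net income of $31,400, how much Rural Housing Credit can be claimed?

$1,275

Rural Housing Credit: $31,400 is at or below the $87,200 threshold, so the full $1,275 applies.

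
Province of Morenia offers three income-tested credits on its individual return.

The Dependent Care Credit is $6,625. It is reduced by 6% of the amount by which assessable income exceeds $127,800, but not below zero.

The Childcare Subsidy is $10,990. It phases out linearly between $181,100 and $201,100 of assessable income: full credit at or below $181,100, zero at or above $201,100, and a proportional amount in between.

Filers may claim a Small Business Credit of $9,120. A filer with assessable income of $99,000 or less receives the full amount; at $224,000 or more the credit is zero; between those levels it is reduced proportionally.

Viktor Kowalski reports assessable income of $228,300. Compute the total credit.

$595

Dependent Care Credit: 6% of the $100,500 excess over $127,800 is $6,030; credit = $6,625 − $6,030 = $595.
Childcare Subsidy: $228,300 is at or above $201,100, so the credit is $0.
Small Business Credit: $228,300 is at or above $224,000, so the credit is $0.
Total: $595 + $0 + $0 = $595.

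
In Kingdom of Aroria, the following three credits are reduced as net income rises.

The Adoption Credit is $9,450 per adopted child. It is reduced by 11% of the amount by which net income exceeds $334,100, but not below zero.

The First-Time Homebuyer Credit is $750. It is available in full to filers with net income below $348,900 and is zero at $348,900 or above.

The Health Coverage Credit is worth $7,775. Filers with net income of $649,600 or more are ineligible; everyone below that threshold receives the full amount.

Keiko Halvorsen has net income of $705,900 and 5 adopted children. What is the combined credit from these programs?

Adoption Credit: base = 5 × $9,450 = $47,250. 11% of the $371,800 excess over $334,100 is $40,898; credit = $47,250 − $40,898 = $6,352.
First-Time Homebuyer Credit: $705,900 meets or exceeds the $348,900 cutoff, so the credit is $0.
Health Coverage Credit: $705,900 meets or exceeds the $649,600 cutoff, so the credit is $0.
Total: $6,352 + $0 + $0 = $6,352.

$6,352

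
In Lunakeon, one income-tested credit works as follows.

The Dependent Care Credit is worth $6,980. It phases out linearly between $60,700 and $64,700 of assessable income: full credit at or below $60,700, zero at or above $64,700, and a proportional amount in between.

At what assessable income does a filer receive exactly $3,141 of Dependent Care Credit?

$3,141 is 3,141/6,980 of the full $6,980, so 3,839/6,980 of the $4,000 range has been used: income = $60,700 + $4,000 × 3,839/6,980 = $62,900.

$62,900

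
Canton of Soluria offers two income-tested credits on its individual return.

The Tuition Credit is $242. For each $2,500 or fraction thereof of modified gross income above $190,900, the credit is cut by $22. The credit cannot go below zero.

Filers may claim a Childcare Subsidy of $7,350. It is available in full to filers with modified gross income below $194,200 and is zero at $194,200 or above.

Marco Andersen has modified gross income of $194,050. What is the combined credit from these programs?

$7,548

Tuition Credit: income exceeds $190,900 by $3,150, which is 2 full-or-partial $2,500 increments; reduction = 2 × $22 = $44, leaving $198.
Childcare Subsidy: $194,050 is below the $194,200 cutoff, so the full $7,350 applies.
Total: $198 + $7,350 = $7,548.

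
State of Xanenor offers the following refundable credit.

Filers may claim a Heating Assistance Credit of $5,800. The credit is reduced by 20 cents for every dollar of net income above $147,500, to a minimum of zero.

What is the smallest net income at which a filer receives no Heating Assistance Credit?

The credit falls by 20% of each dollar above $147,500, so it reaches zero when the excess is $5,800 / 20% = $29,000: income = $147,500 + $29,000 = $176,500.

$176,500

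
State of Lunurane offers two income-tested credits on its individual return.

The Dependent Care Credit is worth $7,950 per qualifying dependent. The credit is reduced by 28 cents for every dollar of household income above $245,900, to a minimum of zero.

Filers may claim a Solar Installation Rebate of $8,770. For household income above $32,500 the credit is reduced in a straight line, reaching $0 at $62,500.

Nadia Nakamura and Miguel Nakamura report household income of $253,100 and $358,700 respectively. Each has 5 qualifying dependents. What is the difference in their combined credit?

$29,568

Nadia ($253,100): Dependent Care Credit: base = 5 × $7,950 = $39,750. 28% of the $7,200 excess over $245,900 is $2,016; credit = $39,750 − $2,016 = $37,734. Solar Installation Rebate: $253,100 is at or above $62,500, so the credit is $0. total $37,734 + $0 = $37,734
Miguel ($358,700): Dependent Care Credit: base = 5 × $7,950 = $39,750. 28% of the $112,800 excess over $245,900 is $31,584; credit = $39,750 − $31,584 = $8,166. Solar Installation Rebate: $358,700 is at or above $62,500, so the credit is $0. total $8,166 + $0 = $8,166
Difference: |$37,734 − $8,166| = $29,568.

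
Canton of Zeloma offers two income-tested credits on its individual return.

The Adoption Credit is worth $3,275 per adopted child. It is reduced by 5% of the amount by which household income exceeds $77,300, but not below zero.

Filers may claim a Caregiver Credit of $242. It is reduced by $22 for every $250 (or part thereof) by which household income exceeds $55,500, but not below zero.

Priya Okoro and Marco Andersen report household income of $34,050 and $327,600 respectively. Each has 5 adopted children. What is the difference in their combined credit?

Priya ($34,050): Adoption Credit: base = 5 × $3,275 = $16,375. $34,050 is at or below the $77,300 threshold, so the full $16,375 applies. Caregiver Credit: $34,050 is at or below the $55,500 threshold, so the full $242 applies. total $16,375 + $242 = $16,617
Marco ($327,600): Adoption Credit: base = 5 × $3,275 = $16,375. 5% of the $250,300 excess over $77,300 is $12,515; credit = $16,375 − $12,515 = $3,860. Caregiver Credit: income exceeds $55,500 by $272,100 → 1089 increments × $22 = $23,958 ≥ base, so the credit is $0. total $3,860 + $0 = $3,860
Difference: |$16,617 − $3,860| = $12,757.

$12,757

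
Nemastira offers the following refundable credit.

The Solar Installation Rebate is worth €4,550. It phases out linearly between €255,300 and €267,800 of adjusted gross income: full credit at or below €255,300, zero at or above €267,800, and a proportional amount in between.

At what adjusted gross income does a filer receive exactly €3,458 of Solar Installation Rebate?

€3,458 is 3,458/4,550 of the full €4,550, so 1,092/4,550 of the €12,500 range has been used: income = €255,300 + €12,500 × 1,092/4,550 = €258,300.

€258,300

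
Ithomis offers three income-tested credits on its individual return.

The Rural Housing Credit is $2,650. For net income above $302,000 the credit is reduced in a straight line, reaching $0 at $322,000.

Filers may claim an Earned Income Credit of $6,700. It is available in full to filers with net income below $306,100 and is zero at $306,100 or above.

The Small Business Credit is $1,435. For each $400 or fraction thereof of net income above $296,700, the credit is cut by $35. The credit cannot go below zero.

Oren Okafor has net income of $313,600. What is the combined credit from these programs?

$1,113

Rural Housing Credit: $313,600 is $11,600 into a $20,000 phase-out range, leaving 8,400/20,000 of the credit: $2,650 × 8,400/20,000 = $1,113.
Earned Income Credit: $313,600 meets or exceeds the $306,100 cutoff, so the credit is $0.
Small Business Credit: income exceeds $296,700 by $16,900 → 43 increments × $35 = $1,505 ≥ base, so the credit is $0.
Total: $1,113 + $0 + $0 = $1,113.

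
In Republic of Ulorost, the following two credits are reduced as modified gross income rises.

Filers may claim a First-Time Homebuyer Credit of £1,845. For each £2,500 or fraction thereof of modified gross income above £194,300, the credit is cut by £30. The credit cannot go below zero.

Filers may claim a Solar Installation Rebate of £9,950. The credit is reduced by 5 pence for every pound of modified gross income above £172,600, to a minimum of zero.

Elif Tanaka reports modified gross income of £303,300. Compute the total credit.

First-Time Homebuyer Credit: income exceeds £194,300 by £109,000, which is 44 full-or-partial £2,500 increments; reduction = 44 × £30 = £1,320, leaving £525.
Solar Installation Rebate: 5% of the £130,700 excess over £172,600 is £6,535; credit = £9,950 − £6,535 = £3,415.
Total: £525 + £3,415 = £3,940.

£3,940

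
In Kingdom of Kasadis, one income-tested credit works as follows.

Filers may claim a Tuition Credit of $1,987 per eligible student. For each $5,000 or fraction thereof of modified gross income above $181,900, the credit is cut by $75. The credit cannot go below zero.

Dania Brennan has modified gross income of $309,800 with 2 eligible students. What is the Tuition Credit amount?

Tuition Credit: base = 2 × $1,987 = $3,974. income exceeds $181,900 by $127,900, which is 26 full-or-partial $5,000 increments; reduction = 26 × $75 = $1,950, leaving $2,024.

$2,024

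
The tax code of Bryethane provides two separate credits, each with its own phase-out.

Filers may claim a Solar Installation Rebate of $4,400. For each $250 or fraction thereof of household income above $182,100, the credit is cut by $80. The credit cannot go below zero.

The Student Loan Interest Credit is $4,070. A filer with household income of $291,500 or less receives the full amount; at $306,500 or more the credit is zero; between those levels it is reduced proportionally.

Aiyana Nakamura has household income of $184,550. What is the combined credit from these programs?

Solar Installation Rebate: income exceeds $182,100 by $2,450, which is 10 full-or-partial $250 increments; reduction = 10 × $80 = $800, leaving $3,600.
Student Loan Interest Credit: $184,550 is at or below the $291,500 threshold, so the full $4,070 applies.
Total: $3,600 + $4,070 = $7,670.

$7,670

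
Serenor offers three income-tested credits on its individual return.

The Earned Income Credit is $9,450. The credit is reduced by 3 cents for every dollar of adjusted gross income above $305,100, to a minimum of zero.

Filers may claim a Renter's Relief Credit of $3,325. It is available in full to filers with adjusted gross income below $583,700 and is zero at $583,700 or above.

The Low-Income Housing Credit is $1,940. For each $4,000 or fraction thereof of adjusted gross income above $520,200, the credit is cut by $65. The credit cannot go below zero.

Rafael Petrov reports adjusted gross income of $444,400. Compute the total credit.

Earned Income Credit: 3% of the $139,300 excess over $305,100 is $4,179; credit = $9,450 − $4,179 = $5,271.
Renter's Relief Credit: $444,400 is below the $583,700 cutoff, so the full $3,325 applies.
Low-Income Housing Credit: $444,400 is at or below the $520,200 threshold, so the full $1,940 applies.
Total: $5,271 + $3,325 + $1,940 = $10,536.

$10,536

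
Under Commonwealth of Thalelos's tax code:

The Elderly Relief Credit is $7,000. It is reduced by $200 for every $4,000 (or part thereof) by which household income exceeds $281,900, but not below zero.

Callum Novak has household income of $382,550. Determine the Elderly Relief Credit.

Elderly Relief Credit: income exceeds $281,900 by $100,650, which is 26 full-or-partial $4,000 increments; reduction = 26 × $200 = $5,200, leaving $1,800.

$1,800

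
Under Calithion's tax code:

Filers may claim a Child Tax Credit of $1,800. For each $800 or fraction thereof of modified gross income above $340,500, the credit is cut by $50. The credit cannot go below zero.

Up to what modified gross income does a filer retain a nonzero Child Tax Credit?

$368,500

After 35 increments the reduction is 35 × $50 = $1,750, leaving $50; one more increment wipes it out. Increment 35 ends at excess 35 × $800 = $28,000, so the highest qualifying income is $340,500 + $28,000 = $368,500.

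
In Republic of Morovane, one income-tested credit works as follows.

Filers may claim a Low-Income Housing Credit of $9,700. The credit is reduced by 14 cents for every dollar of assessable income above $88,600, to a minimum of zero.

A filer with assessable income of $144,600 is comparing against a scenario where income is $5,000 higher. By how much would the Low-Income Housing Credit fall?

At $144,600 — 14% of the $56,000 excess over $88,600 is $7,840; credit = $9,700 − $7,840 = $1,860.
At $149,600 — 14% of the $61,000 excess over $88,600 is $8,540; credit = $9,700 − $8,540 = $1,160.
Lost: $1,860 − $1,160 = $700.

$700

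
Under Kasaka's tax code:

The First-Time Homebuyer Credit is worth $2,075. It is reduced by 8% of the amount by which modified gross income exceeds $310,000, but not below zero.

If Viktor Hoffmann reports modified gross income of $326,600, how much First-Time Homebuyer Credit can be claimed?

First-Time Homebuyer Credit: 8% of the $16,600 excess over $310,000 is $1,328; credit = $2,075 − $1,328 = $747.

$747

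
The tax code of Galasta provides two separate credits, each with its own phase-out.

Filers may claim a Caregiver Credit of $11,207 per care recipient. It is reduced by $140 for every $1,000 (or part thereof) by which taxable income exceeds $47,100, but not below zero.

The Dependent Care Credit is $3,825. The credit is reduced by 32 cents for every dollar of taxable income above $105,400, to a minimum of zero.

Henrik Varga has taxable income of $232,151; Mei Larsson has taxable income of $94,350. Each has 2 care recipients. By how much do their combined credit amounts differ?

Henrik ($232,151): Caregiver Credit: base = 2 × $11,207 = $22,414. income exceeds $47,100 by $185,051 → 186 increments × $140 = $26,040 ≥ base, so the credit is $0. Dependent Care Credit: 32% of the $126,751 excess over $105,400 is $40,560.32 ≥ base, so the credit is $0. total $0 + $0 = $0
Mei ($94,350): Caregiver Credit: base = 2 × $11,207 = $22,414. income exceeds $47,100 by $47,250, which is 48 full-or-partial $1,000 increments; reduction = 48 × $140 = $6,720, leaving $15,694. Dependent Care Credit: $94,350 is at or below the $105,400 threshold, so the full $3,825 applies. total $15,694 + $3,825 = $19,519
Difference: |$0 − $19,519| = $19,519.

$19,519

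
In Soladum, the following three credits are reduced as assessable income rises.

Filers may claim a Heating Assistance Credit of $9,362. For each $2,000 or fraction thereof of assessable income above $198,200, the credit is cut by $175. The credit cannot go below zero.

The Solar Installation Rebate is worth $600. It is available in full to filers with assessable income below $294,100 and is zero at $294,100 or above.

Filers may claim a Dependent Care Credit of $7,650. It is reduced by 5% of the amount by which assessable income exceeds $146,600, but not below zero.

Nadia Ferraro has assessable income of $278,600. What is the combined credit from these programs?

$3,837

Heating Assistance Credit: income exceeds $198,200 by $80,400, which is 41 full-or-partial $2,000 increments; reduction = 41 × $175 = $7,175, leaving $2,187.
Solar Installation Rebate: $278,600 is below the $294,100 cutoff, so the full $600 applies.
Dependent Care Credit: 5% of the $132,000 excess over $146,600 is $6,600; credit = $7,650 − $6,600 = $1,050.
Total: $2,187 + $600 + $1,050 = $3,837.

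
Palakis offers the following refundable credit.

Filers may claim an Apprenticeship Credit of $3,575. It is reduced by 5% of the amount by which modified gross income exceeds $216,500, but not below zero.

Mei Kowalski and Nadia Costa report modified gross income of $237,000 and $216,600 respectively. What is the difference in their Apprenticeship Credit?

$1,020

Mei ($237,000): Apprenticeship Credit: 5% of the $20,500 excess over $216,500 is $1,025; credit = $3,575 − $1,025 = $2,550.
Nadia ($216,600): Apprenticeship Credit: 5% of the $100 excess over $216,500 is $5; credit = $3,575 − $5 = $3,570.
Difference: |$2,550 − $3,570| = $1,020.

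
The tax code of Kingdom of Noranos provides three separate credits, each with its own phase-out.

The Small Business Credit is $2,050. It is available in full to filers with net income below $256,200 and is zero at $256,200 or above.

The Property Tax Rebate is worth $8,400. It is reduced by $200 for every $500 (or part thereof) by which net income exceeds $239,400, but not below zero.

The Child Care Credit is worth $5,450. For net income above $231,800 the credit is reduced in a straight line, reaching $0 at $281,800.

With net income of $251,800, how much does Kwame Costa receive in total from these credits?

$8,720

Small Business Credit: $251,800 is below the $256,200 cutoff, so the full $2,050 applies.
Property Tax Rebate: income exceeds $239,400 by $12,400, which is 25 full-or-partial $500 increments; reduction = 25 × $200 = $5,000, leaving $3,400.
Child Care Credit: $251,800 is $20,000 into a $50,000 phase-out range, leaving 30,000/50,000 of the credit: $5,450 × 30,000/50,000 = $3,270.
Total: $2,050 + $3,400 + $3,270 = $8,720.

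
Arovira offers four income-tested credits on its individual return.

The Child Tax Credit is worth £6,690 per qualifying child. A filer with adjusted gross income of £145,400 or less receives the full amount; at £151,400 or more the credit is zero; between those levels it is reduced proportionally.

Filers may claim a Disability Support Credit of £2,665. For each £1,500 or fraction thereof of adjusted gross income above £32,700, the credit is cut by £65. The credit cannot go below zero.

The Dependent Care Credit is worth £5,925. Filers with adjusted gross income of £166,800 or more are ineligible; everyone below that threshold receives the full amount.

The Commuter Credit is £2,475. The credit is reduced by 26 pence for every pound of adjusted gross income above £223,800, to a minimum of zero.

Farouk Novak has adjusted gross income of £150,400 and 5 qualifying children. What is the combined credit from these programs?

£13,975

Child Tax Credit: base = 5 × £6,690 = £33,450. £150,400 is £5,000 into a £6,000 phase-out range, leaving 1,000/6,000 of the credit: £33,450 × 1,000/6,000 = £5,575.
Disability Support Credit: income exceeds £32,700 by £117,700 → 79 increments × £65 = £5,135 ≥ base, so the credit is £0.
Dependent Care Credit: £150,400 is below the £166,800 cutoff, so the full £5,925 applies.
Commuter Credit: £150,400 is at or below the £223,800 threshold, so the full £2,475 applies.
Total: £5,575 + £0 + £5,925 + £2,475 = £13,975.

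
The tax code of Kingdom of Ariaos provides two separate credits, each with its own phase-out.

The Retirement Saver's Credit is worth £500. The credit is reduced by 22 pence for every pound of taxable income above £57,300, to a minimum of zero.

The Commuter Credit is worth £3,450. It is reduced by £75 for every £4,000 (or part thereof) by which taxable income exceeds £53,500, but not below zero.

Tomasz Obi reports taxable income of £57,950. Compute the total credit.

£3,657

Retirement Saver's Credit: 22% of the £650 excess over £57,300 is £143; credit = £500 − £143 = £357.
Commuter Credit: income exceeds £53,500 by £4,450, which is 2 full-or-partial £4,000 increments; reduction = 2 × £75 = £150, leaving £3,300.
Total: £357 + £3,300 = £3,657.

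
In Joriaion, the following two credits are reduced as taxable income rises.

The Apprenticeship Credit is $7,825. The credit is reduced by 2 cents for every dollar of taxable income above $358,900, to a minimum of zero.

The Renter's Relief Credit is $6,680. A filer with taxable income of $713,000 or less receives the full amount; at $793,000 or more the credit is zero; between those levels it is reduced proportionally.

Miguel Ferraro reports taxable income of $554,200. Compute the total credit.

$10,599

Apprenticeship Credit: 2% of the $195,300 excess over $358,900 is $3,906; credit = $7,825 − $3,906 = $3,919.
Renter's Relief Credit: $554,200 is at or below the $713,000 threshold, so the full $6,680 applies.
Total: $3,919 + $6,680 = $10,599.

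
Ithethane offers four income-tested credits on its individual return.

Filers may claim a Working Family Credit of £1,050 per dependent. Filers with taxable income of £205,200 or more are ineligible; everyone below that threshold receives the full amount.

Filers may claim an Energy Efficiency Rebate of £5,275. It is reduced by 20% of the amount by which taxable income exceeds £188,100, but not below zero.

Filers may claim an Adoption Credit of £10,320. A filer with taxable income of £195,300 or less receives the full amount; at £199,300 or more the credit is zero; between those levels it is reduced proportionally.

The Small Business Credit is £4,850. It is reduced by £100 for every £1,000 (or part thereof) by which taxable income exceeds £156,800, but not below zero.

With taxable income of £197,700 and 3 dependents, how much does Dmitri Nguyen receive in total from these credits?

Working Family Credit: base = 3 × £1,050 = £3,150. £197,700 is below the £205,200 cutoff, so the full £3,150 applies.
Energy Efficiency Rebate: 20% of the £9,600 excess over £188,100 is £1,920; credit = £5,275 − £1,920 = £3,355.
Adoption Credit: £197,700 is £2,400 into a £4,000 phase-out range, leaving 1,600/4,000 of the credit: £10,320 × 1,600/4,000 = £4,128.
Small Business Credit: income exceeds £156,800 by £40,900, which is 41 full-or-partial £1,000 increments; reduction = 41 × £100 = £4,100, leaving £750.
Total: £3,150 + £3,355 + £4,128 + £750 = £11,383.

£11,383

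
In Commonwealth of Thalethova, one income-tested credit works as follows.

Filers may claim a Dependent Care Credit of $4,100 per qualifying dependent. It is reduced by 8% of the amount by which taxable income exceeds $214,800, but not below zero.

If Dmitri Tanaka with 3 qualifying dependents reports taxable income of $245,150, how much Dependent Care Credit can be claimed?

$9,872

Dependent Care Credit: base = 3 × $4,100 = $12,300. 8% of the $30,350 excess over $214,800 is $2,428; credit = $12,300 − $2,428 = $9,872.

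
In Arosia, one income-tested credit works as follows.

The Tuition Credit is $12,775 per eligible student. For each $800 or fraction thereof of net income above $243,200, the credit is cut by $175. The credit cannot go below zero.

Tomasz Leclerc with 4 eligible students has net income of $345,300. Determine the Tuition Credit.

$28,700

Tuition Credit: base = 4 × $12,775 = $51,100. income exceeds $243,200 by $102,100, which is 128 full-or-partial $800 increments; reduction = 128 × $175 = $22,400, leaving $28,700.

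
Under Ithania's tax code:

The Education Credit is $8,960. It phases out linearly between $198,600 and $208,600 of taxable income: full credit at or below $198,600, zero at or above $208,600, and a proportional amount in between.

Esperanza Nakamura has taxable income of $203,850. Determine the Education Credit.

$4,256

Education Credit: $203,850 is $5,250 into a $10,000 phase-out range, leaving 4,750/10,000 of the credit: $8,960 × 4,750/10,000 = $4,256.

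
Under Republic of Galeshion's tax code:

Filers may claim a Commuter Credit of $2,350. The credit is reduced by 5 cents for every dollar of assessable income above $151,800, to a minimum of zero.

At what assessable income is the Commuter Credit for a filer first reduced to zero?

The credit falls by 5% of each dollar above $151,800, so it reaches zero when the excess is $2,350 / 5% = $47,000: income = $151,800 + $47,000 = $198,800.

$198,800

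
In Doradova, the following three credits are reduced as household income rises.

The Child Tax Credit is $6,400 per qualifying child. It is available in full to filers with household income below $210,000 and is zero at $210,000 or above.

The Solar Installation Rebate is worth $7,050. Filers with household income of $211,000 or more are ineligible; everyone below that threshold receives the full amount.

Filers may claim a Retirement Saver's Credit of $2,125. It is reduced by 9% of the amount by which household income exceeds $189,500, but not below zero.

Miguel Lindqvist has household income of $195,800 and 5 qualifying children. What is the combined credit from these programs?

$40,608

Child Tax Credit: base = 5 × $6,400 = $32,000. $195,800 is below the $210,000 cutoff, so the full $32,000 applies.
Solar Installation Rebate: $195,800 is below the $211,000 cutoff, so the full $7,050 applies.
Retirement Saver's Credit: 9% of the $6,300 excess over $189,500 is $567; credit = $2,125 − $567 = $1,558.
Total: $32,000 + $7,050 + $1,558 = $40,608.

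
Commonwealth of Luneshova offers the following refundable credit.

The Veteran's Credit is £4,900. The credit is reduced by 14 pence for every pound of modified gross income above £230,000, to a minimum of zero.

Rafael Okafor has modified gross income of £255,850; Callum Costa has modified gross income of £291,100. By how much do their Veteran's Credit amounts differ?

Rafael (£255,850): Veteran's Credit: 14% of the £25,850 excess over £230,000 is £3,619; credit = £4,900 − £3,619 = £1,281.
Callum (£291,100): Veteran's Credit: 14% of the £61,100 excess over £230,000 is £8,554 ≥ base, so the credit is £0.
Difference: |£1,281 − £0| = £1,281.

£1,281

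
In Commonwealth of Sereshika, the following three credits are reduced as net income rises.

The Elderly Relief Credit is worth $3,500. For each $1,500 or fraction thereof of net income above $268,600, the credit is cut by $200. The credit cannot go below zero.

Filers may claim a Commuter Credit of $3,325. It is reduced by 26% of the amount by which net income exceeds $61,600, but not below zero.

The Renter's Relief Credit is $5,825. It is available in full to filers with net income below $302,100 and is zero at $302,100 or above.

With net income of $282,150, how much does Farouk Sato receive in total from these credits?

Elderly Relief Credit: income exceeds $268,600 by $13,550, which is 10 full-or-partial $1,500 increments; reduction = 10 × $200 = $2,000, leaving $1,500.
Commuter Credit: 26% of the $220,550 excess over $61,600 is $57,343 ≥ base, so the credit is $0.
Renter's Relief Credit: $282,150 is below the $302,100 cutoff, so the full $5,825 applies.
Total: $1,500 + $0 + $5,825 = $7,325.

$7,325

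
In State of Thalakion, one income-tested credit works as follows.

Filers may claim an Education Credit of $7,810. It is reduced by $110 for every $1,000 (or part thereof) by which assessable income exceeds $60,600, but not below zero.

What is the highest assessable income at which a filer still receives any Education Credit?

After 70 increments the reduction is 70 × $110 = $7,700, leaving $110; one more increment wipes it out. Increment 70 ends at excess 70 × $1,000 = $70,000, so the highest qualifying income is $60,600 + $70,000 = $130,600.

$130,600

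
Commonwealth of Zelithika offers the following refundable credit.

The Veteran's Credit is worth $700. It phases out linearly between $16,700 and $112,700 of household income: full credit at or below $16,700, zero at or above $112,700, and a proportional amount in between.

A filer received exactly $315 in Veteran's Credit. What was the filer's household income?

$315 is 315/700 of the full $700, so 385/700 of the $96,000 range has been used: income = $16,700 + $96,000 × 385/700 = $69,500.

$69,500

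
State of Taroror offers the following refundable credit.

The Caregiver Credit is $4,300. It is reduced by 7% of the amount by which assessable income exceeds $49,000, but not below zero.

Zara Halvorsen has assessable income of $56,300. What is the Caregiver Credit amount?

$3,789

Caregiver Credit: 7% of the $7,300 excess over $49,000 is $511; credit = $4,300 − $511 = $3,789.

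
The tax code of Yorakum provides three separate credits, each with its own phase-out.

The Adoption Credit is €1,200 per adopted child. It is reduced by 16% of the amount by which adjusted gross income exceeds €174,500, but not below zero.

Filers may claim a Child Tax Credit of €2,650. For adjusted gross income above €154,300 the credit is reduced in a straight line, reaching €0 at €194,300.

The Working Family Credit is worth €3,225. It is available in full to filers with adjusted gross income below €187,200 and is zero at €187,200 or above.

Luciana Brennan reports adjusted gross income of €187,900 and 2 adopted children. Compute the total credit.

€680

Adoption Credit: base = 2 × €1,200 = €2,400. 16% of the €13,400 excess over €174,500 is €2,144; credit = €2,400 − €2,144 = €256.
Child Tax Credit: €187,900 is €33,600 into a €40,000 phase-out range, leaving 6,400/40,000 of the credit: €2,650 × 6,400/40,000 = €424.
Working Family Credit: €187,900 meets or exceeds the €187,200 cutoff, so the credit is €0.
Total: €256 + €424 + €0 = €680.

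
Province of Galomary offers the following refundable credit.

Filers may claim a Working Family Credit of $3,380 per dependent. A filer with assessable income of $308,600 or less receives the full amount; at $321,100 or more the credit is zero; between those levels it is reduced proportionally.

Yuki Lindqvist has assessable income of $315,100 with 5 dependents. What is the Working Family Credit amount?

$8,112

Working Family Credit: base = 5 × $3,380 = $16,900. $315,100 is $6,500 into a $12,500 phase-out range, leaving 6,000/12,500 of the credit: $16,900 × 6,000/12,500 = $8,112.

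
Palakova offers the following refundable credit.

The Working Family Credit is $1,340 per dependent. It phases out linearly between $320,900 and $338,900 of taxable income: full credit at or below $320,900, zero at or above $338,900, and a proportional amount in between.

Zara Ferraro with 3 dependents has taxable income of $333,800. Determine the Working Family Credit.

Working Family Credit: base = 3 × $1,340 = $4,020. $333,800 is $12,900 into a $18,000 phase-out range, leaving 5,100/18,000 of the credit: $4,020 × 5,100/18,000 = $1,139.

$1,139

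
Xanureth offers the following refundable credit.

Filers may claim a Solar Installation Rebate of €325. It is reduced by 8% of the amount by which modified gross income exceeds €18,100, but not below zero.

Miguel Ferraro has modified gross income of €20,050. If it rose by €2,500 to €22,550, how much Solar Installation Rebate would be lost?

At €20,050 — 8% of the €1,950 excess over €18,100 is €156; credit = €325 − €156 = €169.
At €22,550 — 8% of the €4,450 excess over €18,100 is €356 ≥ base, so the credit is €0.
Lost: €169 − €0 = €169.

€169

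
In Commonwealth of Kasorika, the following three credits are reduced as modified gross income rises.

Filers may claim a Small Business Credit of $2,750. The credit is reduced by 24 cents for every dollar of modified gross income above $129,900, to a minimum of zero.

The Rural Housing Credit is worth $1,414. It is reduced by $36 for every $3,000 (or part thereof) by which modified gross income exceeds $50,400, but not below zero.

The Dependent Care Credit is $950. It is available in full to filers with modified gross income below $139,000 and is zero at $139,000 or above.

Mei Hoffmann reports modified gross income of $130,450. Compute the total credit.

$4,010

Small Business Credit: 24% of the $550 excess over $129,900 is $132; credit = $2,750 − $132 = $2,618.
Rural Housing Credit: income exceeds $50,400 by $80,050, which is 27 full-or-partial $3,000 increments; reduction = 27 × $36 = $972, leaving $442.
Dependent Care Credit: $130,450 is below the $139,000 cutoff, so the full $950 applies.
Total: $2,618 + $442 + $950 = $4,010.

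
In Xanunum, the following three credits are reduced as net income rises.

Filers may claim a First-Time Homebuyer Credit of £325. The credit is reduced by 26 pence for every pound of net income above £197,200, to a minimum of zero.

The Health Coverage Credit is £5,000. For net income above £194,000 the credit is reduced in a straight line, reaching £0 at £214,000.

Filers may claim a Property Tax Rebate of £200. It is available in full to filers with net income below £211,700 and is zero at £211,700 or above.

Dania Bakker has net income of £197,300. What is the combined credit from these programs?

£4,674

First-Time Homebuyer Credit: 26% of the £100 excess over £197,200 is £26; credit = £325 − £26 = £299.
Health Coverage Credit: £197,300 is £3,300 into a £20,000 phase-out range, leaving 16,700/20,000 of the credit: £5,000 × 16,700/20,000 = £4,175.
Property Tax Rebate: £197,300 is below the £211,700 cutoff, so the full £200 applies.
Total: £299 + £4,175 + £200 = £4,674.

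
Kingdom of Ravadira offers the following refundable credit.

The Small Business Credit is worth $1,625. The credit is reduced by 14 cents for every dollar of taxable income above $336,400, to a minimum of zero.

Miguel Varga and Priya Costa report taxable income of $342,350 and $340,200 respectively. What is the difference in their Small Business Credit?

Miguel ($342,350): Small Business Credit: 14% of the $5,950 excess over $336,400 is $833; credit = $1,625 − $833 = $792.
Priya ($340,200): Small Business Credit: 14% of the $3,800 excess over $336,400 is $532; credit = $1,625 − $532 = $1,093.
Difference: |$792 − $1,093| = $301.

$301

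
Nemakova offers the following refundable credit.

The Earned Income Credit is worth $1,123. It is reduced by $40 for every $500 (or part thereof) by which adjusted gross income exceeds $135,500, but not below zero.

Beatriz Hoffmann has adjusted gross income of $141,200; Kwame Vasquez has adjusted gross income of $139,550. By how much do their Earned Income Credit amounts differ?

Beatriz ($141,200): Earned Income Credit: income exceeds $135,500 by $5,700, which is 12 full-or-partial $500 increments; reduction = 12 × $40 = $480, leaving $643.
Kwame ($139,550): Earned Income Credit: income exceeds $135,500 by $4,050, which is 9 full-or-partial $500 increments; reduction = 9 × $40 = $360, leaving $763.
Difference: |$643 − $763| = $120.

$120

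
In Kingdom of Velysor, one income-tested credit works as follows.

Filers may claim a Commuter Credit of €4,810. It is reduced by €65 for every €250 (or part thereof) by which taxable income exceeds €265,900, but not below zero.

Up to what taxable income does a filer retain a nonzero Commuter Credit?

€284,150

After 73 increments the reduction is 73 × €65 = €4,745, leaving €65; one more increment wipes it out. Increment 73 ends at excess 73 × €250 = €18,250, so the highest qualifying income is €265,900 + €18,250 = €284,150.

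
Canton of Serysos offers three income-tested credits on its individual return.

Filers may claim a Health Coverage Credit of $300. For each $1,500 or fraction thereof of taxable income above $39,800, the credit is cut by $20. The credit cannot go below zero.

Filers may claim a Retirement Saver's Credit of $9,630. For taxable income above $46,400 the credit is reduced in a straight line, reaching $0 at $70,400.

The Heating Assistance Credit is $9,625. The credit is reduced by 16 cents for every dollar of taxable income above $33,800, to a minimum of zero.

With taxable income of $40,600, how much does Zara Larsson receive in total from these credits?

$18,447

Health Coverage Credit: income exceeds $39,800 by $800, which is 1 full-or-partial $1,500 increment; reduction = 1 × $20 = $20, leaving $280.
Retirement Saver's Credit: $40,600 is at or below the $46,400 threshold, so the full $9,630 applies.
Heating Assistance Credit: 16% of the $6,800 excess over $33,800 is $1,088; credit = $9,625 − $1,088 = $8,537.
Total: $280 + $9,630 + $8,537 = $18,447.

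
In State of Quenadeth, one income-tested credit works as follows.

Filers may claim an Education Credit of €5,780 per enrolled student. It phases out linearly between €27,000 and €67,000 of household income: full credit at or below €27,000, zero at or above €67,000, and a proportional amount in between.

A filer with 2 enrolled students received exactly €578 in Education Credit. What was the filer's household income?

€65,000

Full credit = 2 × €5,780 = €11,560.
€578 is 578/11,560 of the full €11,560, so 10,982/11,560 of the €40,000 range has been used: income = €27,000 + €40,000 × 10,982/11,560 = €65,000.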